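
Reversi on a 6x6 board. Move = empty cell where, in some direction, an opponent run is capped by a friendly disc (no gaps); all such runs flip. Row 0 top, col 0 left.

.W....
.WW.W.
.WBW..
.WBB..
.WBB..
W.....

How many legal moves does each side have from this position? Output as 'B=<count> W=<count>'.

-- B to move --
(0,0): flips 1 -> legal
(0,2): flips 1 -> legal
(0,3): no bracket -> illegal
(0,4): no bracket -> illegal
(0,5): flips 2 -> legal
(1,0): flips 1 -> legal
(1,3): flips 1 -> legal
(1,5): no bracket -> illegal
(2,0): flips 2 -> legal
(2,4): flips 1 -> legal
(2,5): no bracket -> illegal
(3,0): flips 1 -> legal
(3,4): no bracket -> illegal
(4,0): flips 2 -> legal
(5,1): no bracket -> illegal
(5,2): no bracket -> illegal
B mobility = 9
-- W to move --
(1,3): flips 1 -> legal
(2,4): no bracket -> illegal
(3,4): flips 2 -> legal
(4,4): flips 4 -> legal
(5,1): no bracket -> illegal
(5,2): flips 3 -> legal
(5,3): flips 3 -> legal
(5,4): flips 2 -> legal
W mobility = 6

Answer: B=9 W=6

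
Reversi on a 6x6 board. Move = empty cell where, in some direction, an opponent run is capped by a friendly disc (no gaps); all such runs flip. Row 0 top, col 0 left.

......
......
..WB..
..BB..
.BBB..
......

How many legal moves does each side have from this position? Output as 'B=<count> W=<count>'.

Answer: B=3 W=3

Derivation:
-- B to move --
(1,1): flips 1 -> legal
(1,2): flips 1 -> legal
(1,3): no bracket -> illegal
(2,1): flips 1 -> legal
(3,1): no bracket -> illegal
B mobility = 3
-- W to move --
(1,2): no bracket -> illegal
(1,3): no bracket -> illegal
(1,4): no bracket -> illegal
(2,1): no bracket -> illegal
(2,4): flips 1 -> legal
(3,0): no bracket -> illegal
(3,1): no bracket -> illegal
(3,4): no bracket -> illegal
(4,0): no bracket -> illegal
(4,4): flips 1 -> legal
(5,0): no bracket -> illegal
(5,1): no bracket -> illegal
(5,2): flips 2 -> legal
(5,3): no bracket -> illegal
(5,4): no bracket -> illegal
W mobility = 3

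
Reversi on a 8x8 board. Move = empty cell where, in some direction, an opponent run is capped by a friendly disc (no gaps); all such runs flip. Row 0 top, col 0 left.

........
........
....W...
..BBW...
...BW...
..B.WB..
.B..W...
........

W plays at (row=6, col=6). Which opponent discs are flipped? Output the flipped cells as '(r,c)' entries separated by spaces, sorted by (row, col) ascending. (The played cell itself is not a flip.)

Dir NW: opp run (5,5) capped by W -> flip
Dir N: first cell '.' (not opp) -> no flip
Dir NE: first cell '.' (not opp) -> no flip
Dir W: first cell '.' (not opp) -> no flip
Dir E: first cell '.' (not opp) -> no flip
Dir SW: first cell '.' (not opp) -> no flip
Dir S: first cell '.' (not opp) -> no flip
Dir SE: first cell '.' (not opp) -> no flip

Answer: (5,5)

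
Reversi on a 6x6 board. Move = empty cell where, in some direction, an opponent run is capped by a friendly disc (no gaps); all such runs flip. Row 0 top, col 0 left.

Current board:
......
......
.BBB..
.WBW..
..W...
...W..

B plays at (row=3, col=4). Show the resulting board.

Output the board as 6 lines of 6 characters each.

Place B at (3,4); scan 8 dirs for brackets.
Dir NW: first cell 'B' (not opp) -> no flip
Dir N: first cell '.' (not opp) -> no flip
Dir NE: first cell '.' (not opp) -> no flip
Dir W: opp run (3,3) capped by B -> flip
Dir E: first cell '.' (not opp) -> no flip
Dir SW: first cell '.' (not opp) -> no flip
Dir S: first cell '.' (not opp) -> no flip
Dir SE: first cell '.' (not opp) -> no flip
All flips: (3,3)

Answer: ......
......
.BBB..
.WBBB.
..W...
...W..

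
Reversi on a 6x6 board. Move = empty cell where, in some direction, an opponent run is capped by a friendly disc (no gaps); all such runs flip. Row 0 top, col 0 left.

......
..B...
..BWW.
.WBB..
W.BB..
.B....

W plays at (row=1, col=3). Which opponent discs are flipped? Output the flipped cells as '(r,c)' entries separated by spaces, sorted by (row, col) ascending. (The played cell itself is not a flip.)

Dir NW: first cell '.' (not opp) -> no flip
Dir N: first cell '.' (not opp) -> no flip
Dir NE: first cell '.' (not opp) -> no flip
Dir W: opp run (1,2), next='.' -> no flip
Dir E: first cell '.' (not opp) -> no flip
Dir SW: opp run (2,2) capped by W -> flip
Dir S: first cell 'W' (not opp) -> no flip
Dir SE: first cell 'W' (not opp) -> no flip

Answer: (2,2)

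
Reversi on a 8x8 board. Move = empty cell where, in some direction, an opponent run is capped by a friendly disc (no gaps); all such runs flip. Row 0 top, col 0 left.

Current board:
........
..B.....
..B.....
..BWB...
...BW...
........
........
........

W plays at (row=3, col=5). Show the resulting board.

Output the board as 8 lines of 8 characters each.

Place W at (3,5); scan 8 dirs for brackets.
Dir NW: first cell '.' (not opp) -> no flip
Dir N: first cell '.' (not opp) -> no flip
Dir NE: first cell '.' (not opp) -> no flip
Dir W: opp run (3,4) capped by W -> flip
Dir E: first cell '.' (not opp) -> no flip
Dir SW: first cell 'W' (not opp) -> no flip
Dir S: first cell '.' (not opp) -> no flip
Dir SE: first cell '.' (not opp) -> no flip
All flips: (3,4)

Answer: ........
..B.....
..B.....
..BWWW..
...BW...
........
........
........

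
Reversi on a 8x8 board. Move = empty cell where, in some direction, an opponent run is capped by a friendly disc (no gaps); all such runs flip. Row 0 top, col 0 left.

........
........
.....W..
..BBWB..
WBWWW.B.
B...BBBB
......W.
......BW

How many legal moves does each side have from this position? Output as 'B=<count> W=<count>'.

-- B to move --
(1,4): no bracket -> illegal
(1,5): flips 1 -> legal
(1,6): no bracket -> illegal
(2,3): no bracket -> illegal
(2,4): flips 2 -> legal
(2,6): no bracket -> illegal
(3,0): flips 1 -> legal
(3,1): no bracket -> illegal
(3,6): no bracket -> illegal
(4,5): flips 3 -> legal
(5,1): flips 1 -> legal
(5,2): flips 1 -> legal
(5,3): flips 2 -> legal
(6,5): no bracket -> illegal
(6,7): no bracket -> illegal
(7,5): flips 1 -> legal
B mobility = 8
-- W to move --
(2,1): flips 1 -> legal
(2,2): flips 2 -> legal
(2,3): flips 1 -> legal
(2,4): flips 1 -> legal
(2,6): flips 1 -> legal
(3,0): no bracket -> illegal
(3,1): flips 2 -> legal
(3,6): flips 3 -> legal
(3,7): no bracket -> illegal
(4,5): flips 1 -> legal
(4,7): no bracket -> illegal
(5,1): no bracket -> illegal
(5,2): no bracket -> illegal
(5,3): no bracket -> illegal
(6,0): flips 1 -> legal
(6,1): no bracket -> illegal
(6,3): no bracket -> illegal
(6,4): flips 1 -> legal
(6,5): flips 1 -> legal
(6,7): no bracket -> illegal
(7,5): flips 1 -> legal
W mobility = 12

Answer: B=8 W=12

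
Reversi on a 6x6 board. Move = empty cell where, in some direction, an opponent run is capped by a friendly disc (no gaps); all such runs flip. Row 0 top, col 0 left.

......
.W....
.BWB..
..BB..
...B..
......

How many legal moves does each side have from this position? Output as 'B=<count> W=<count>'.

-- B to move --
(0,0): flips 2 -> legal
(0,1): flips 1 -> legal
(0,2): no bracket -> illegal
(1,0): no bracket -> illegal
(1,2): flips 1 -> legal
(1,3): no bracket -> illegal
(2,0): no bracket -> illegal
(3,1): no bracket -> illegal
B mobility = 3
-- W to move --
(1,0): no bracket -> illegal
(1,2): no bracket -> illegal
(1,3): no bracket -> illegal
(1,4): no bracket -> illegal
(2,0): flips 1 -> legal
(2,4): flips 1 -> legal
(3,0): no bracket -> illegal
(3,1): flips 1 -> legal
(3,4): no bracket -> illegal
(4,1): no bracket -> illegal
(4,2): flips 1 -> legal
(4,4): flips 1 -> legal
(5,2): no bracket -> illegal
(5,3): no bracket -> illegal
(5,4): no bracket -> illegal
W mobility = 5

Answer: B=3 W=5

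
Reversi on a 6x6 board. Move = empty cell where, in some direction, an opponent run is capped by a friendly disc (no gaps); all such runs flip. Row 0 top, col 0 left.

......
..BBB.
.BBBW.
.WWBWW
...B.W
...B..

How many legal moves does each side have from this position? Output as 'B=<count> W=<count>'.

Answer: B=7 W=10

Derivation:
-- B to move --
(1,5): flips 1 -> legal
(2,0): no bracket -> illegal
(2,5): flips 2 -> legal
(3,0): flips 2 -> legal
(4,0): flips 1 -> legal
(4,1): flips 2 -> legal
(4,2): flips 1 -> legal
(4,4): flips 2 -> legal
(5,4): no bracket -> illegal
(5,5): no bracket -> illegal
B mobility = 7
-- W to move --
(0,1): flips 2 -> legal
(0,2): flips 3 -> legal
(0,3): no bracket -> illegal
(0,4): flips 3 -> legal
(0,5): flips 2 -> legal
(1,0): flips 1 -> legal
(1,1): flips 1 -> legal
(1,5): no bracket -> illegal
(2,0): flips 3 -> legal
(2,5): no bracket -> illegal
(3,0): no bracket -> illegal
(4,2): flips 1 -> legal
(4,4): no bracket -> illegal
(5,2): flips 1 -> legal
(5,4): flips 1 -> legal
W mobility = 10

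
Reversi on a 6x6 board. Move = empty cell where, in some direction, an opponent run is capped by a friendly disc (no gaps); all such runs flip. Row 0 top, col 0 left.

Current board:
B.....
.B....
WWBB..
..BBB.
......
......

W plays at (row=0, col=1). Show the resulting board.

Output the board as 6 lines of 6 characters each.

Answer: BW....
.W....
WWBB..
..BBB.
......
......

Derivation:
Place W at (0,1); scan 8 dirs for brackets.
Dir NW: edge -> no flip
Dir N: edge -> no flip
Dir NE: edge -> no flip
Dir W: opp run (0,0), next=edge -> no flip
Dir E: first cell '.' (not opp) -> no flip
Dir SW: first cell '.' (not opp) -> no flip
Dir S: opp run (1,1) capped by W -> flip
Dir SE: first cell '.' (not opp) -> no flip
All flips: (1,1)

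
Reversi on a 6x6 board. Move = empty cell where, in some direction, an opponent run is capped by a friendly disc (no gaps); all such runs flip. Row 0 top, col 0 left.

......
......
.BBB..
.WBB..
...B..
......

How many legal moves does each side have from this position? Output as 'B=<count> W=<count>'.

Answer: B=3 W=3

Derivation:
-- B to move --
(2,0): no bracket -> illegal
(3,0): flips 1 -> legal
(4,0): flips 1 -> legal
(4,1): flips 1 -> legal
(4,2): no bracket -> illegal
B mobility = 3
-- W to move --
(1,0): no bracket -> illegal
(1,1): flips 1 -> legal
(1,2): no bracket -> illegal
(1,3): flips 1 -> legal
(1,4): no bracket -> illegal
(2,0): no bracket -> illegal
(2,4): no bracket -> illegal
(3,0): no bracket -> illegal
(3,4): flips 2 -> legal
(4,1): no bracket -> illegal
(4,2): no bracket -> illegal
(4,4): no bracket -> illegal
(5,2): no bracket -> illegal
(5,3): no bracket -> illegal
(5,4): no bracket -> illegal
W mobility = 3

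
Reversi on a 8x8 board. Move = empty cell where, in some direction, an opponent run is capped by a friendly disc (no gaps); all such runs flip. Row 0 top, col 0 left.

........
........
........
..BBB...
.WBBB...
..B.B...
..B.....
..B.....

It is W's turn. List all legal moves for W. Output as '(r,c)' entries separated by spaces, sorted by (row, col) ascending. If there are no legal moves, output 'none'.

Answer: (2,3) (4,5) (6,3)

Derivation:
(2,1): no bracket -> illegal
(2,2): no bracket -> illegal
(2,3): flips 1 -> legal
(2,4): no bracket -> illegal
(2,5): no bracket -> illegal
(3,1): no bracket -> illegal
(3,5): no bracket -> illegal
(4,5): flips 3 -> legal
(5,1): no bracket -> illegal
(5,3): no bracket -> illegal
(5,5): no bracket -> illegal
(6,1): no bracket -> illegal
(6,3): flips 1 -> legal
(6,4): no bracket -> illegal
(6,5): no bracket -> illegal
(7,1): no bracket -> illegal
(7,3): no bracket -> illegal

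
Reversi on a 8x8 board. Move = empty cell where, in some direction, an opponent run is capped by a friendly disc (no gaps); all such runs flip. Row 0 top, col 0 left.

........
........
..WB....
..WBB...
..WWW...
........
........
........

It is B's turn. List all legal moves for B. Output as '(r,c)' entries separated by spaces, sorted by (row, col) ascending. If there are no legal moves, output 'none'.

(1,1): flips 1 -> legal
(1,2): no bracket -> illegal
(1,3): no bracket -> illegal
(2,1): flips 1 -> legal
(3,1): flips 1 -> legal
(3,5): no bracket -> illegal
(4,1): flips 1 -> legal
(4,5): no bracket -> illegal
(5,1): flips 1 -> legal
(5,2): flips 1 -> legal
(5,3): flips 1 -> legal
(5,4): flips 1 -> legal
(5,5): flips 1 -> legal

Answer: (1,1) (2,1) (3,1) (4,1) (5,1) (5,2) (5,3) (5,4) (5,5)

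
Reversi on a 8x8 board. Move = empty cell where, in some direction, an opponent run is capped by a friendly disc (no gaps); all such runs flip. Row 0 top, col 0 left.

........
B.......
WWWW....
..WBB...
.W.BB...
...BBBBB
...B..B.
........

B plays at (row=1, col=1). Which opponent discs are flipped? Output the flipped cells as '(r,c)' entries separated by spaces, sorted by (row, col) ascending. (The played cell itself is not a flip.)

Answer: (2,2)

Derivation:
Dir NW: first cell '.' (not opp) -> no flip
Dir N: first cell '.' (not opp) -> no flip
Dir NE: first cell '.' (not opp) -> no flip
Dir W: first cell 'B' (not opp) -> no flip
Dir E: first cell '.' (not opp) -> no flip
Dir SW: opp run (2,0), next=edge -> no flip
Dir S: opp run (2,1), next='.' -> no flip
Dir SE: opp run (2,2) capped by B -> flip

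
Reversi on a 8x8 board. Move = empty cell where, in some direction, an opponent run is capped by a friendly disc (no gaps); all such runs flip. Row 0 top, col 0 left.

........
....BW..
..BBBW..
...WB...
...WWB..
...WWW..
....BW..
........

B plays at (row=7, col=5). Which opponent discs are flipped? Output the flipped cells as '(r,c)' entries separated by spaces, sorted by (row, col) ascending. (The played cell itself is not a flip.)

Answer: (5,5) (6,5)

Derivation:
Dir NW: first cell 'B' (not opp) -> no flip
Dir N: opp run (6,5) (5,5) capped by B -> flip
Dir NE: first cell '.' (not opp) -> no flip
Dir W: first cell '.' (not opp) -> no flip
Dir E: first cell '.' (not opp) -> no flip
Dir SW: edge -> no flip
Dir S: edge -> no flip
Dir SE: edge -> no flip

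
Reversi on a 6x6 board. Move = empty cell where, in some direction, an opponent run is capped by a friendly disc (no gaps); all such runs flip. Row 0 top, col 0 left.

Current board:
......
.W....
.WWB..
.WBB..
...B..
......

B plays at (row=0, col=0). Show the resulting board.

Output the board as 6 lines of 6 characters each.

Answer: B.....
.B....
.WBB..
.WBB..
...B..
......

Derivation:
Place B at (0,0); scan 8 dirs for brackets.
Dir NW: edge -> no flip
Dir N: edge -> no flip
Dir NE: edge -> no flip
Dir W: edge -> no flip
Dir E: first cell '.' (not opp) -> no flip
Dir SW: edge -> no flip
Dir S: first cell '.' (not opp) -> no flip
Dir SE: opp run (1,1) (2,2) capped by B -> flip
All flips: (1,1) (2,2)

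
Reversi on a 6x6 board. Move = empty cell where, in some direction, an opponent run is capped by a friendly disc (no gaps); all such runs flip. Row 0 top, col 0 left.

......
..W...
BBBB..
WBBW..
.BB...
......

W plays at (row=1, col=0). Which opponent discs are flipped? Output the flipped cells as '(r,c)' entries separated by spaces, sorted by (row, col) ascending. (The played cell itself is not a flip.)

Answer: (2,0)

Derivation:
Dir NW: edge -> no flip
Dir N: first cell '.' (not opp) -> no flip
Dir NE: first cell '.' (not opp) -> no flip
Dir W: edge -> no flip
Dir E: first cell '.' (not opp) -> no flip
Dir SW: edge -> no flip
Dir S: opp run (2,0) capped by W -> flip
Dir SE: opp run (2,1) (3,2), next='.' -> no flip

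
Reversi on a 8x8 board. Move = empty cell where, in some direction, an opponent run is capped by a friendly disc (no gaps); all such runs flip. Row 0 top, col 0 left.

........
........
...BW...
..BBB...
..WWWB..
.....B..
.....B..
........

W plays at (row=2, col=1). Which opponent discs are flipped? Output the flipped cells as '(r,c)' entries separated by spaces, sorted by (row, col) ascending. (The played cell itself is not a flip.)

Answer: (3,2)

Derivation:
Dir NW: first cell '.' (not opp) -> no flip
Dir N: first cell '.' (not opp) -> no flip
Dir NE: first cell '.' (not opp) -> no flip
Dir W: first cell '.' (not opp) -> no flip
Dir E: first cell '.' (not opp) -> no flip
Dir SW: first cell '.' (not opp) -> no flip
Dir S: first cell '.' (not opp) -> no flip
Dir SE: opp run (3,2) capped by W -> flip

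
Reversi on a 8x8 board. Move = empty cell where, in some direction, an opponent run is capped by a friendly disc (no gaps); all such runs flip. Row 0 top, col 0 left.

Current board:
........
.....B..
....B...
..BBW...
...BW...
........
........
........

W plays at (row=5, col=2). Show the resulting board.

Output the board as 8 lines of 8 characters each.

Answer: ........
.....B..
....B...
..BBW...
...WW...
..W.....
........
........

Derivation:
Place W at (5,2); scan 8 dirs for brackets.
Dir NW: first cell '.' (not opp) -> no flip
Dir N: first cell '.' (not opp) -> no flip
Dir NE: opp run (4,3) capped by W -> flip
Dir W: first cell '.' (not opp) -> no flip
Dir E: first cell '.' (not opp) -> no flip
Dir SW: first cell '.' (not opp) -> no flip
Dir S: first cell '.' (not opp) -> no flip
Dir SE: first cell '.' (not opp) -> no flip
All flips: (4,3)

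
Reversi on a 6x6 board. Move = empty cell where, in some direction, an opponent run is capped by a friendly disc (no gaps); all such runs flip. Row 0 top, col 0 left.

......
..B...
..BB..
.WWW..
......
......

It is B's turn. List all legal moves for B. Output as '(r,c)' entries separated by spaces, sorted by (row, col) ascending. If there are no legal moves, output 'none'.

Answer: (4,0) (4,1) (4,2) (4,3) (4,4)

Derivation:
(2,0): no bracket -> illegal
(2,1): no bracket -> illegal
(2,4): no bracket -> illegal
(3,0): no bracket -> illegal
(3,4): no bracket -> illegal
(4,0): flips 1 -> legal
(4,1): flips 1 -> legal
(4,2): flips 1 -> legal
(4,3): flips 1 -> legal
(4,4): flips 1 -> legal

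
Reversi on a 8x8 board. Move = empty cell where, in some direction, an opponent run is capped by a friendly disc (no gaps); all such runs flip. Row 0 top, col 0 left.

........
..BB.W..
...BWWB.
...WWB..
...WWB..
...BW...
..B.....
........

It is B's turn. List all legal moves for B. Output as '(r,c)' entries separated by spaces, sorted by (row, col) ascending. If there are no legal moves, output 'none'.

(0,4): flips 1 -> legal
(0,5): flips 2 -> legal
(0,6): no bracket -> illegal
(1,4): no bracket -> illegal
(1,6): no bracket -> illegal
(2,2): no bracket -> illegal
(3,2): flips 2 -> legal
(3,6): no bracket -> illegal
(4,2): flips 2 -> legal
(5,2): no bracket -> illegal
(5,5): flips 1 -> legal
(6,3): flips 1 -> legal
(6,4): no bracket -> illegal
(6,5): no bracket -> illegal

Answer: (0,4) (0,5) (3,2) (4,2) (5,5) (6,3)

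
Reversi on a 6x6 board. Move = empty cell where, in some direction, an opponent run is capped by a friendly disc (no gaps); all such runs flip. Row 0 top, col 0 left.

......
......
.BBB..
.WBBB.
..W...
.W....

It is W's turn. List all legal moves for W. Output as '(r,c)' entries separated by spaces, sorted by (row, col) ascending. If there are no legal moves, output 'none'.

(1,0): no bracket -> illegal
(1,1): flips 1 -> legal
(1,2): flips 2 -> legal
(1,3): flips 1 -> legal
(1,4): no bracket -> illegal
(2,0): no bracket -> illegal
(2,4): flips 1 -> legal
(2,5): no bracket -> illegal
(3,0): no bracket -> illegal
(3,5): flips 3 -> legal
(4,1): no bracket -> illegal
(4,3): no bracket -> illegal
(4,4): no bracket -> illegal
(4,5): no bracket -> illegal

Answer: (1,1) (1,2) (1,3) (2,4) (3,5)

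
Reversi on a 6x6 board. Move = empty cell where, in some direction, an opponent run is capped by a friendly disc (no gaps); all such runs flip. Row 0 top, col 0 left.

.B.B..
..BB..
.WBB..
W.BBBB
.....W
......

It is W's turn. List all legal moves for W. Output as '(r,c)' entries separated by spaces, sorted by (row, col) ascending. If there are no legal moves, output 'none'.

Answer: (2,4) (2,5) (4,3)

Derivation:
(0,0): no bracket -> illegal
(0,2): no bracket -> illegal
(0,4): no bracket -> illegal
(1,0): no bracket -> illegal
(1,1): no bracket -> illegal
(1,4): no bracket -> illegal
(2,4): flips 2 -> legal
(2,5): flips 1 -> legal
(3,1): no bracket -> illegal
(4,1): no bracket -> illegal
(4,2): no bracket -> illegal
(4,3): flips 1 -> legal
(4,4): no bracket -> illegal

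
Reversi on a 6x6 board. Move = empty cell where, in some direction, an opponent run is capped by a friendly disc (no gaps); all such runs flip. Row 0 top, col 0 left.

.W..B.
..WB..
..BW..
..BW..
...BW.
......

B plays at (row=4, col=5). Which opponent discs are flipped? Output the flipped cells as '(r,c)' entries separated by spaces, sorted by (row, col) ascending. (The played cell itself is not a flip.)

Dir NW: first cell '.' (not opp) -> no flip
Dir N: first cell '.' (not opp) -> no flip
Dir NE: edge -> no flip
Dir W: opp run (4,4) capped by B -> flip
Dir E: edge -> no flip
Dir SW: first cell '.' (not opp) -> no flip
Dir S: first cell '.' (not opp) -> no flip
Dir SE: edge -> no flip

Answer: (4,4)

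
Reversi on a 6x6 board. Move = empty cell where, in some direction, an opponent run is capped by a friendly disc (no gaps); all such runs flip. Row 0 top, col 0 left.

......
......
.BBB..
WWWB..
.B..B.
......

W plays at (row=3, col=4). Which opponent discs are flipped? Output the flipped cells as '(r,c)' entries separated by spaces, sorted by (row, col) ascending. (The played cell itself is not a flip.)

Answer: (3,3)

Derivation:
Dir NW: opp run (2,3), next='.' -> no flip
Dir N: first cell '.' (not opp) -> no flip
Dir NE: first cell '.' (not opp) -> no flip
Dir W: opp run (3,3) capped by W -> flip
Dir E: first cell '.' (not opp) -> no flip
Dir SW: first cell '.' (not opp) -> no flip
Dir S: opp run (4,4), next='.' -> no flip
Dir SE: first cell '.' (not opp) -> no flip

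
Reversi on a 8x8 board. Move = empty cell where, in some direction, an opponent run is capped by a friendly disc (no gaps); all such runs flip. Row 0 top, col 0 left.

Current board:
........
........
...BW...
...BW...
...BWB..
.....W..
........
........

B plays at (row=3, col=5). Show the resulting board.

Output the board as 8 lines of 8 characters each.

Answer: ........
........
...BW...
...BBB..
...BWB..
.....W..
........
........

Derivation:
Place B at (3,5); scan 8 dirs for brackets.
Dir NW: opp run (2,4), next='.' -> no flip
Dir N: first cell '.' (not opp) -> no flip
Dir NE: first cell '.' (not opp) -> no flip
Dir W: opp run (3,4) capped by B -> flip
Dir E: first cell '.' (not opp) -> no flip
Dir SW: opp run (4,4), next='.' -> no flip
Dir S: first cell 'B' (not opp) -> no flip
Dir SE: first cell '.' (not opp) -> no flip
All flips: (3,4)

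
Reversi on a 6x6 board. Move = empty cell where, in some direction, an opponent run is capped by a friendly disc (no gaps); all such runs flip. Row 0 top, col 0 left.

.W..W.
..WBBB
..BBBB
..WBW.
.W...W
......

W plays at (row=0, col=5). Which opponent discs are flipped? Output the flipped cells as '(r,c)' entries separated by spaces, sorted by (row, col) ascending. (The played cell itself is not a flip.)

Answer: (1,4) (2,3)

Derivation:
Dir NW: edge -> no flip
Dir N: edge -> no flip
Dir NE: edge -> no flip
Dir W: first cell 'W' (not opp) -> no flip
Dir E: edge -> no flip
Dir SW: opp run (1,4) (2,3) capped by W -> flip
Dir S: opp run (1,5) (2,5), next='.' -> no flip
Dir SE: edge -> no flip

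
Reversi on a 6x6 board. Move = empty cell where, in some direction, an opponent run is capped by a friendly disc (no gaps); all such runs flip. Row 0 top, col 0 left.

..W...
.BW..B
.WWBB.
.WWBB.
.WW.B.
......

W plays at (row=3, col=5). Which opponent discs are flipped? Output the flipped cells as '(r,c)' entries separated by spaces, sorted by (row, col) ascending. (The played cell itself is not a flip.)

Answer: (3,3) (3,4)

Derivation:
Dir NW: opp run (2,4), next='.' -> no flip
Dir N: first cell '.' (not opp) -> no flip
Dir NE: edge -> no flip
Dir W: opp run (3,4) (3,3) capped by W -> flip
Dir E: edge -> no flip
Dir SW: opp run (4,4), next='.' -> no flip
Dir S: first cell '.' (not opp) -> no flip
Dir SE: edge -> no flip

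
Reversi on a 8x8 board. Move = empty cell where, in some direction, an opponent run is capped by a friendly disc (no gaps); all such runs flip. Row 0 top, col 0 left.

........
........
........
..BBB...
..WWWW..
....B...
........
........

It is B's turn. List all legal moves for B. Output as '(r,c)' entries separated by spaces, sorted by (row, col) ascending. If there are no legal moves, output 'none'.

(3,1): no bracket -> illegal
(3,5): no bracket -> illegal
(3,6): flips 1 -> legal
(4,1): no bracket -> illegal
(4,6): no bracket -> illegal
(5,1): flips 1 -> legal
(5,2): flips 2 -> legal
(5,3): flips 1 -> legal
(5,5): flips 1 -> legal
(5,6): flips 1 -> legal

Answer: (3,6) (5,1) (5,2) (5,3) (5,5) (5,6)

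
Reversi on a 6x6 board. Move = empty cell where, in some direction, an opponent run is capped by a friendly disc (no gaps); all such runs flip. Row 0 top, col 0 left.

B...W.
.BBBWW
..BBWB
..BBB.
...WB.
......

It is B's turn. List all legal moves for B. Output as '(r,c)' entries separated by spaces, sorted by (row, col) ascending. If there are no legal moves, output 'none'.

Answer: (0,3) (0,5) (3,5) (4,2) (5,2) (5,3) (5,4)

Derivation:
(0,3): flips 1 -> legal
(0,5): flips 2 -> legal
(3,5): flips 1 -> legal
(4,2): flips 1 -> legal
(5,2): flips 1 -> legal
(5,3): flips 1 -> legal
(5,4): flips 1 -> legal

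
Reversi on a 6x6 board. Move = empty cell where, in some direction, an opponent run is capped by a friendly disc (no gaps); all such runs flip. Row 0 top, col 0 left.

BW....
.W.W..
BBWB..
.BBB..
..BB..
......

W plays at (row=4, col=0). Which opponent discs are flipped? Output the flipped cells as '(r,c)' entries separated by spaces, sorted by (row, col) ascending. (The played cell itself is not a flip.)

Dir NW: edge -> no flip
Dir N: first cell '.' (not opp) -> no flip
Dir NE: opp run (3,1) capped by W -> flip
Dir W: edge -> no flip
Dir E: first cell '.' (not opp) -> no flip
Dir SW: edge -> no flip
Dir S: first cell '.' (not opp) -> no flip
Dir SE: first cell '.' (not opp) -> no flip

Answer: (3,1)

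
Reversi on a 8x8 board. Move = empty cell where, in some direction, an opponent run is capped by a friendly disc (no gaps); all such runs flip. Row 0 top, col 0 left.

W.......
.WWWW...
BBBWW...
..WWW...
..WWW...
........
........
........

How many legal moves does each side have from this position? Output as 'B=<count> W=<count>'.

-- B to move --
(0,1): flips 1 -> legal
(0,2): flips 2 -> legal
(0,3): flips 1 -> legal
(0,4): flips 1 -> legal
(0,5): no bracket -> illegal
(1,0): no bracket -> illegal
(1,5): no bracket -> illegal
(2,5): flips 2 -> legal
(3,1): no bracket -> illegal
(3,5): no bracket -> illegal
(4,1): no bracket -> illegal
(4,5): no bracket -> illegal
(5,1): no bracket -> illegal
(5,2): flips 2 -> legal
(5,3): no bracket -> illegal
(5,4): flips 2 -> legal
(5,5): flips 2 -> legal
B mobility = 8
-- W to move --
(1,0): flips 1 -> legal
(3,0): flips 1 -> legal
(3,1): flips 2 -> legal
W mobility = 3

Answer: B=8 W=3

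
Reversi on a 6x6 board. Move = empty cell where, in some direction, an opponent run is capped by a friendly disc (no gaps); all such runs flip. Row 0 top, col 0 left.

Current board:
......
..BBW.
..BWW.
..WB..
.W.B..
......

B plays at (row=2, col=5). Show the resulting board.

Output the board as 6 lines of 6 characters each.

Answer: ......
..BBW.
..BBBB
..WB..
.W.B..
......

Derivation:
Place B at (2,5); scan 8 dirs for brackets.
Dir NW: opp run (1,4), next='.' -> no flip
Dir N: first cell '.' (not opp) -> no flip
Dir NE: edge -> no flip
Dir W: opp run (2,4) (2,3) capped by B -> flip
Dir E: edge -> no flip
Dir SW: first cell '.' (not opp) -> no flip
Dir S: first cell '.' (not opp) -> no flip
Dir SE: edge -> no flip
All flips: (2,3) (2,4)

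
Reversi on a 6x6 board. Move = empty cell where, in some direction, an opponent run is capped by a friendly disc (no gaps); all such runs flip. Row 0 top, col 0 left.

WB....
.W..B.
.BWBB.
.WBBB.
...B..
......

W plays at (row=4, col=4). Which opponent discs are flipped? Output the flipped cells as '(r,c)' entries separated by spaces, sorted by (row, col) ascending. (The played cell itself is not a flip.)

Dir NW: opp run (3,3) capped by W -> flip
Dir N: opp run (3,4) (2,4) (1,4), next='.' -> no flip
Dir NE: first cell '.' (not opp) -> no flip
Dir W: opp run (4,3), next='.' -> no flip
Dir E: first cell '.' (not opp) -> no flip
Dir SW: first cell '.' (not opp) -> no flip
Dir S: first cell '.' (not opp) -> no flip
Dir SE: first cell '.' (not opp) -> no flip

Answer: (3,3)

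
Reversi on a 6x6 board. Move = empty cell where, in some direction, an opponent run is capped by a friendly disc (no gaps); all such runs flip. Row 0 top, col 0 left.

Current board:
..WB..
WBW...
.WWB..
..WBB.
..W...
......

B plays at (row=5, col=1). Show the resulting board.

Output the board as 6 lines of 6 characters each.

Answer: ..WB..
WBW...
.WWB..
..WBB.
..B...
.B....

Derivation:
Place B at (5,1); scan 8 dirs for brackets.
Dir NW: first cell '.' (not opp) -> no flip
Dir N: first cell '.' (not opp) -> no flip
Dir NE: opp run (4,2) capped by B -> flip
Dir W: first cell '.' (not opp) -> no flip
Dir E: first cell '.' (not opp) -> no flip
Dir SW: edge -> no flip
Dir S: edge -> no flip
Dir SE: edge -> no flip
All flips: (4,2)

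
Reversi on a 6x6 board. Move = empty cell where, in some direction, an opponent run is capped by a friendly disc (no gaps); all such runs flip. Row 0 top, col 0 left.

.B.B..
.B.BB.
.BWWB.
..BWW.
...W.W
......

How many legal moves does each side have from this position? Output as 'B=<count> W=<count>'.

-- B to move --
(1,2): flips 1 -> legal
(2,5): no bracket -> illegal
(3,1): flips 1 -> legal
(3,5): flips 2 -> legal
(4,2): flips 1 -> legal
(4,4): flips 3 -> legal
(5,2): no bracket -> illegal
(5,3): flips 3 -> legal
(5,4): flips 1 -> legal
(5,5): no bracket -> illegal
B mobility = 7
-- W to move --
(0,0): flips 1 -> legal
(0,2): no bracket -> illegal
(0,4): flips 3 -> legal
(0,5): flips 1 -> legal
(1,0): flips 2 -> legal
(1,2): no bracket -> illegal
(1,5): flips 1 -> legal
(2,0): flips 1 -> legal
(2,5): flips 1 -> legal
(3,0): no bracket -> illegal
(3,1): flips 1 -> legal
(3,5): no bracket -> illegal
(4,1): flips 1 -> legal
(4,2): flips 1 -> legal
W mobility = 10

Answer: B=7 W=10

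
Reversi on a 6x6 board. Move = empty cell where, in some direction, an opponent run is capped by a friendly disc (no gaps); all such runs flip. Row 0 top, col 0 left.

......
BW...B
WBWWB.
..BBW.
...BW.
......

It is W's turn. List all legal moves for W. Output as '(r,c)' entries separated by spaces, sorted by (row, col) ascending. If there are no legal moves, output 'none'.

(0,0): flips 1 -> legal
(0,1): no bracket -> illegal
(0,4): no bracket -> illegal
(0,5): no bracket -> illegal
(1,2): no bracket -> illegal
(1,3): no bracket -> illegal
(1,4): flips 1 -> legal
(2,5): flips 1 -> legal
(3,0): no bracket -> illegal
(3,1): flips 3 -> legal
(3,5): no bracket -> illegal
(4,1): flips 1 -> legal
(4,2): flips 2 -> legal
(5,2): flips 1 -> legal
(5,3): flips 2 -> legal
(5,4): no bracket -> illegal

Answer: (0,0) (1,4) (2,5) (3,1) (4,1) (4,2) (5,2) (5,3)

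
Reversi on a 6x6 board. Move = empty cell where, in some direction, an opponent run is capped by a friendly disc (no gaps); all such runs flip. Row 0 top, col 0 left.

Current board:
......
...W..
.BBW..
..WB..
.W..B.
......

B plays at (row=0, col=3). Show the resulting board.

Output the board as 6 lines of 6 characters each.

Place B at (0,3); scan 8 dirs for brackets.
Dir NW: edge -> no flip
Dir N: edge -> no flip
Dir NE: edge -> no flip
Dir W: first cell '.' (not opp) -> no flip
Dir E: first cell '.' (not opp) -> no flip
Dir SW: first cell '.' (not opp) -> no flip
Dir S: opp run (1,3) (2,3) capped by B -> flip
Dir SE: first cell '.' (not opp) -> no flip
All flips: (1,3) (2,3)

Answer: ...B..
...B..
.BBB..
..WB..
.W..B.
......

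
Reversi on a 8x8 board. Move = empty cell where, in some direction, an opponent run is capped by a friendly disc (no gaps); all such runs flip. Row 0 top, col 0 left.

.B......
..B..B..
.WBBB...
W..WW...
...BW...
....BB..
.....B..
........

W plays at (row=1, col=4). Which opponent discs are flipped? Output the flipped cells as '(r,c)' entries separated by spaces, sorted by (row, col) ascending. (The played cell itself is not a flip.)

Dir NW: first cell '.' (not opp) -> no flip
Dir N: first cell '.' (not opp) -> no flip
Dir NE: first cell '.' (not opp) -> no flip
Dir W: first cell '.' (not opp) -> no flip
Dir E: opp run (1,5), next='.' -> no flip
Dir SW: opp run (2,3), next='.' -> no flip
Dir S: opp run (2,4) capped by W -> flip
Dir SE: first cell '.' (not opp) -> no flip

Answer: (2,4)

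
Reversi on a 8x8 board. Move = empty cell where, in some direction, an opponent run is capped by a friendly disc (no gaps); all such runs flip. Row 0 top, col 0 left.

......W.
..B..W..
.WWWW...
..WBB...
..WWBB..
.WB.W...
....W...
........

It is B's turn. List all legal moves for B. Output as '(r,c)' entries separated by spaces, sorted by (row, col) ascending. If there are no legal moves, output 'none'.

(0,4): no bracket -> illegal
(0,5): no bracket -> illegal
(0,7): no bracket -> illegal
(1,0): no bracket -> illegal
(1,1): flips 1 -> legal
(1,3): flips 1 -> legal
(1,4): flips 1 -> legal
(1,6): no bracket -> illegal
(1,7): no bracket -> illegal
(2,0): no bracket -> illegal
(2,5): no bracket -> illegal
(2,6): no bracket -> illegal
(3,0): flips 1 -> legal
(3,1): flips 1 -> legal
(3,5): no bracket -> illegal
(4,0): no bracket -> illegal
(4,1): flips 2 -> legal
(5,0): flips 1 -> legal
(5,3): flips 1 -> legal
(5,5): no bracket -> illegal
(6,0): flips 2 -> legal
(6,1): no bracket -> illegal
(6,2): no bracket -> illegal
(6,3): flips 1 -> legal
(6,5): no bracket -> illegal
(7,3): no bracket -> illegal
(7,4): flips 2 -> legal
(7,5): no bracket -> illegal

Answer: (1,1) (1,3) (1,4) (3,0) (3,1) (4,1) (5,0) (5,3) (6,0) (6,3) (7,4)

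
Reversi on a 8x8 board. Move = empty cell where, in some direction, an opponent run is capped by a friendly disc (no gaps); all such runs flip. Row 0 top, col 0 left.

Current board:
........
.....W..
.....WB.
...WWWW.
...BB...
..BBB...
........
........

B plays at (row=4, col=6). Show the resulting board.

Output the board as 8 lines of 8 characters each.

Answer: ........
.....W..
.....WB.
...WWWB.
...BB.B.
..BBB...
........
........

Derivation:
Place B at (4,6); scan 8 dirs for brackets.
Dir NW: opp run (3,5), next='.' -> no flip
Dir N: opp run (3,6) capped by B -> flip
Dir NE: first cell '.' (not opp) -> no flip
Dir W: first cell '.' (not opp) -> no flip
Dir E: first cell '.' (not opp) -> no flip
Dir SW: first cell '.' (not opp) -> no flip
Dir S: first cell '.' (not opp) -> no flip
Dir SE: first cell '.' (not opp) -> no flip
All flips: (3,6)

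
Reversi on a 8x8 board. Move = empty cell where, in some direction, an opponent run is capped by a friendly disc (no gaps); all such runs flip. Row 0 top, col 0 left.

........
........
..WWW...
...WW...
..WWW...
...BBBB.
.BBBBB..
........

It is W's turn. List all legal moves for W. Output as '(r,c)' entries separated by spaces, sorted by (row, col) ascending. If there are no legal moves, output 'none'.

Answer: (6,6) (7,1) (7,3) (7,4) (7,5) (7,6)

Derivation:
(4,5): no bracket -> illegal
(4,6): no bracket -> illegal
(4,7): no bracket -> illegal
(5,0): no bracket -> illegal
(5,1): no bracket -> illegal
(5,2): no bracket -> illegal
(5,7): no bracket -> illegal
(6,0): no bracket -> illegal
(6,6): flips 1 -> legal
(6,7): no bracket -> illegal
(7,0): no bracket -> illegal
(7,1): flips 2 -> legal
(7,2): no bracket -> illegal
(7,3): flips 2 -> legal
(7,4): flips 2 -> legal
(7,5): flips 2 -> legal
(7,6): flips 2 -> legal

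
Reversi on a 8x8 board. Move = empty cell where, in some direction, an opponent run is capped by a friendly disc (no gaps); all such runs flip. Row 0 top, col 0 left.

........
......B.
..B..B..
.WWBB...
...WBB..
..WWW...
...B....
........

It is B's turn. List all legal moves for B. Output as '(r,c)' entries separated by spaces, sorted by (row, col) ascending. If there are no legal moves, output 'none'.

(2,0): no bracket -> illegal
(2,1): no bracket -> illegal
(2,3): no bracket -> illegal
(3,0): flips 2 -> legal
(4,0): flips 1 -> legal
(4,1): flips 1 -> legal
(4,2): flips 2 -> legal
(5,1): no bracket -> illegal
(5,5): no bracket -> illegal
(6,1): flips 2 -> legal
(6,2): flips 1 -> legal
(6,4): flips 1 -> legal
(6,5): no bracket -> illegal

Answer: (3,0) (4,0) (4,1) (4,2) (6,1) (6,2) (6,4)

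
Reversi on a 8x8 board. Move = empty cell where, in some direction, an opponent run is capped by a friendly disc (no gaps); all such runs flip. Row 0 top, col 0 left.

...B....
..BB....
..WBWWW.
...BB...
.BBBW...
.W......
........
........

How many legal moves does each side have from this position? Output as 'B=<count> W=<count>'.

Answer: B=14 W=5

Derivation:
-- B to move --
(1,1): flips 1 -> legal
(1,4): flips 1 -> legal
(1,5): flips 1 -> legal
(1,6): flips 1 -> legal
(1,7): no bracket -> illegal
(2,1): flips 1 -> legal
(2,7): flips 3 -> legal
(3,1): flips 1 -> legal
(3,2): flips 1 -> legal
(3,5): flips 1 -> legal
(3,6): no bracket -> illegal
(3,7): no bracket -> illegal
(4,0): no bracket -> illegal
(4,5): flips 1 -> legal
(5,0): no bracket -> illegal
(5,2): no bracket -> illegal
(5,3): no bracket -> illegal
(5,4): flips 1 -> legal
(5,5): flips 1 -> legal
(6,0): flips 1 -> legal
(6,1): flips 1 -> legal
(6,2): no bracket -> illegal
B mobility = 14
-- W to move --
(0,1): no bracket -> illegal
(0,2): flips 2 -> legal
(0,4): flips 1 -> legal
(1,1): no bracket -> illegal
(1,4): no bracket -> illegal
(2,1): no bracket -> illegal
(3,0): no bracket -> illegal
(3,1): flips 1 -> legal
(3,2): no bracket -> illegal
(3,5): no bracket -> illegal
(4,0): flips 3 -> legal
(4,5): no bracket -> illegal
(5,0): no bracket -> illegal
(5,2): flips 2 -> legal
(5,3): no bracket -> illegal
(5,4): no bracket -> illegal
W mobility = 5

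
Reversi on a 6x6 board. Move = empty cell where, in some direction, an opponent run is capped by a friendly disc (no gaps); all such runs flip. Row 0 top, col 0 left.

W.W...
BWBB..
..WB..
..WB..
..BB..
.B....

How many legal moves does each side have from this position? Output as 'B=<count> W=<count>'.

-- B to move --
(0,1): no bracket -> illegal
(0,3): no bracket -> illegal
(2,0): no bracket -> illegal
(2,1): flips 2 -> legal
(3,1): flips 2 -> legal
(4,1): flips 1 -> legal
B mobility = 3
-- W to move --
(0,1): no bracket -> illegal
(0,3): no bracket -> illegal
(0,4): flips 1 -> legal
(1,4): flips 3 -> legal
(2,0): flips 1 -> legal
(2,1): no bracket -> illegal
(2,4): flips 2 -> legal
(3,1): no bracket -> illegal
(3,4): flips 1 -> legal
(4,0): no bracket -> illegal
(4,1): no bracket -> illegal
(4,4): flips 1 -> legal
(5,0): no bracket -> illegal
(5,2): flips 1 -> legal
(5,3): no bracket -> illegal
(5,4): flips 1 -> legal
W mobility = 8

Answer: B=3 W=8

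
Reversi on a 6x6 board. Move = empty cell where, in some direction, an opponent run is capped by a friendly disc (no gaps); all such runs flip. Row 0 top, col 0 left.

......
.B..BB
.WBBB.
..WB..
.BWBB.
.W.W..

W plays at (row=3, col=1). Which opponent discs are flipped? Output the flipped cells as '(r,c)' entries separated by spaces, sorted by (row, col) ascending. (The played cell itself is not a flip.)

Answer: (4,1)

Derivation:
Dir NW: first cell '.' (not opp) -> no flip
Dir N: first cell 'W' (not opp) -> no flip
Dir NE: opp run (2,2), next='.' -> no flip
Dir W: first cell '.' (not opp) -> no flip
Dir E: first cell 'W' (not opp) -> no flip
Dir SW: first cell '.' (not opp) -> no flip
Dir S: opp run (4,1) capped by W -> flip
Dir SE: first cell 'W' (not opp) -> no flip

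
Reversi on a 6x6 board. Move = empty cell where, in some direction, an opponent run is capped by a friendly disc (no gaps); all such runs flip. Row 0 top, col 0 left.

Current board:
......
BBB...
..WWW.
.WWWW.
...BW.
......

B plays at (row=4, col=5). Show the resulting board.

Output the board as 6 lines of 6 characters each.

Answer: ......
BBB...
..WBW.
.WWWB.
...BBB
......

Derivation:
Place B at (4,5); scan 8 dirs for brackets.
Dir NW: opp run (3,4) (2,3) capped by B -> flip
Dir N: first cell '.' (not opp) -> no flip
Dir NE: edge -> no flip
Dir W: opp run (4,4) capped by B -> flip
Dir E: edge -> no flip
Dir SW: first cell '.' (not opp) -> no flip
Dir S: first cell '.' (not opp) -> no flip
Dir SE: edge -> no flip
All flips: (2,3) (3,4) (4,4)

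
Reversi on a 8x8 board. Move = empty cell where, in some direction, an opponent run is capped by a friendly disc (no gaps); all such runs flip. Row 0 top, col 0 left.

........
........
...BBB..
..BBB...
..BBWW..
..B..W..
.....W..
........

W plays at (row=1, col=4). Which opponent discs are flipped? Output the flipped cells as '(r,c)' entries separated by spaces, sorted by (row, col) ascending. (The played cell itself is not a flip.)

Answer: (2,4) (3,4)

Derivation:
Dir NW: first cell '.' (not opp) -> no flip
Dir N: first cell '.' (not opp) -> no flip
Dir NE: first cell '.' (not opp) -> no flip
Dir W: first cell '.' (not opp) -> no flip
Dir E: first cell '.' (not opp) -> no flip
Dir SW: opp run (2,3) (3,2), next='.' -> no flip
Dir S: opp run (2,4) (3,4) capped by W -> flip
Dir SE: opp run (2,5), next='.' -> no flip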